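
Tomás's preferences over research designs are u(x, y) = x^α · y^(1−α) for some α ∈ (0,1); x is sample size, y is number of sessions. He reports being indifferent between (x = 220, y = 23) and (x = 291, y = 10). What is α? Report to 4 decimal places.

The Cobb–Douglas utilities coincide, so 220^α·23^(1−α) = 291^α·10^(1−α).
(220/291)^α = (10/23)^(1−α); take logs: α·ln(220/291) = (1−α)·ln(10/23), i.e. α·-0.2796957 = (1−α)·-0.8329091.
So α/(1−α) = (-0.8329091)/(-0.2796957) = 2.9779117, and α = 2.9779117/3.9779117 ≈ 0.7486.

α ≈ 0.7486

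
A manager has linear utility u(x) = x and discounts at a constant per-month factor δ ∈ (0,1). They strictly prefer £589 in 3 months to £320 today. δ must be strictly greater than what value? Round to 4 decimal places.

Comparing present values: 320 < δ^3·589.
So δ^3 > 320/589 = 0.54329; taking the cube root of both positive sides preserves the inequality.
δ > 0.54329^(1/3) = 0.8160.

δ > 0.8160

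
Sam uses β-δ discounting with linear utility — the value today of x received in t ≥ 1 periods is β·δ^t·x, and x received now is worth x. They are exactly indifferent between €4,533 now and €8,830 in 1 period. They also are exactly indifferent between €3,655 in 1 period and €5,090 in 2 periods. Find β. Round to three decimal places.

β ≈ 0.715

The second indifference involves only future payoffs, so β cancels: β·δ^1·3655 = β·δ^2·5090, giving δ = 3655/5090 = 0.71807.
The first indifference: 4533 = β·δ·8830, so β = 4533/(δ·8830) = 4533/(0.71807·8830) ≈ 0.715.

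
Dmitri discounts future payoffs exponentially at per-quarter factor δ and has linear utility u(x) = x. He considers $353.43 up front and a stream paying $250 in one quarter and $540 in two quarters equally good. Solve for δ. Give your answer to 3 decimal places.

Present value of the stream is 250·δ + 540·δ². Indifference gives 250δ + 540δ² = 353.43.
So 540δ² + 250δ − 353.43 = 0.
The positive root is δ = [−250 + √(250² + 4·540·353.43)] / (2·540) = (−250 + 908.795)/1080 ≈ 0.610.

δ ≈ 0.610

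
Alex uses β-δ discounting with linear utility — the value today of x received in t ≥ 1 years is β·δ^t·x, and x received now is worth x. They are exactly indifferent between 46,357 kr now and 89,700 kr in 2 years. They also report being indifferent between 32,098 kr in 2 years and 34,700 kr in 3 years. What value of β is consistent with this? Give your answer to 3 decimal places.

β ≈ 0.604

Both payoffs in the second observation are in the future, so β drops out: δ^2·32098 = δ^3·34700 ⇒ δ = 32098/34700 = 0.92501.
The first indifference: 46357 = β·δ^2·89700, so β = 46357/(δ^2·89700) = 46357/(0.85565·89700) ≈ 0.604.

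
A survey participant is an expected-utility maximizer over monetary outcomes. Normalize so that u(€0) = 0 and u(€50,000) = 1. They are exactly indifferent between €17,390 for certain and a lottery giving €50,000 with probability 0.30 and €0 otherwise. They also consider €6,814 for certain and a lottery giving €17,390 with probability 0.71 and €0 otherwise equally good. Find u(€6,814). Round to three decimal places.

0.213

From the first indifference, u(€17,390) = 0.30·u(€50,000) + 0.70·u(€0) = 0.30·1 + 0.70·0 = 0.30.
The second indifference gives u(€6,814) = 0.71·u(€17,390) + 0.29·u(€0) = 0.71·0.30 + 0.29·0.00 = 0.2130.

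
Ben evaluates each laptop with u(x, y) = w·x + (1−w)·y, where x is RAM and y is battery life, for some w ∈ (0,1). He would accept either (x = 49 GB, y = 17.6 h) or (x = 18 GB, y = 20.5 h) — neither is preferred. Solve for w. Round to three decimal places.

u(49,17.6) = u(18,20.5) means w·49 + (1−w)·17.6 = w·18 + (1−w)·20.5.
Collecting terms: w·31 = (1−w)·2.9.
So w/(1−w) = 2.9/31 = 0.0935, giving w = 2.9/(31+2.9) = 0.086.

w = 0.086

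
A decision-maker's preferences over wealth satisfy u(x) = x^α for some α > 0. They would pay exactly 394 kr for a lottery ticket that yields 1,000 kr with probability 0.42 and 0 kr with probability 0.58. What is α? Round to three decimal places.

α ≈ 0.931

The lottery's expected utility is 0.42·u(1000) + 0.58·u(0) = 0.42·1000^α (since u(0) = 0 for α > 0).
Indifference: 394^α = 0.42·1000^α, so (394/1000)^α = 0.42.
Taking logs: α·ln(394/1000) = ln(0.42), so α = -0.867501 / -0.931404 ≈ 0.931.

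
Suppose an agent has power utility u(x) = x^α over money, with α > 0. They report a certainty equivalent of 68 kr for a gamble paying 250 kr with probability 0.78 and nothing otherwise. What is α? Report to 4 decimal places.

EU(lottery) = 0.78·250^α + 0.22·0 = 0.78·250^α.
Indifference: 68^α = 0.78·250^α, so (68/250)^α = 0.78.
Taking logs: α·ln(68/250) = ln(0.78), so α = -0.2484614 / -1.3019532 ≈ 0.1908.

α ≈ 0.1908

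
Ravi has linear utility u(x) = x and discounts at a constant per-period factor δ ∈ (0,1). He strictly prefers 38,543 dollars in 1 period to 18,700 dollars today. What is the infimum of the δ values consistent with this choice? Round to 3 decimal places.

Under u(x) = x this choice says 18700 < δ·38543.
Dividing through by 38543 gives δ > 0.48517.

δ > 0.485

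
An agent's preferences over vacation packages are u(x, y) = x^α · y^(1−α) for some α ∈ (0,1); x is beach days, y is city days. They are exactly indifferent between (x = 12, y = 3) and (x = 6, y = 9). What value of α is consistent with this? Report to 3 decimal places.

α ≈ 0.613

The Cobb–Douglas utilities coincide, so 12^α·3^(1−α) = 6^α·9^(1−α).
Rearrange to (12/6)^α = (9/3)^(1−α) and take logs: α·0.693147 = (1−α)·1.098612.
With A = 0.693147 and B = 1.098612: α·A = (1−α)·B, so α = B/(A+B) = 1.098612/1.791759 ≈ 0.613.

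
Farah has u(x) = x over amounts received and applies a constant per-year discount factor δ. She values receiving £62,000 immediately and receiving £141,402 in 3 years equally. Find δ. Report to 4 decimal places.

δ ≈ 0.7597

Indifference means u(62000) = δ^3 · u(141402), so δ^3 = u(62000)/u(141402).
With u(x) = x: δ^3 = 62000/141402 = 0.43847.
Taking the cube root: δ = 0.43847^(1/3) ≈ 0.7597.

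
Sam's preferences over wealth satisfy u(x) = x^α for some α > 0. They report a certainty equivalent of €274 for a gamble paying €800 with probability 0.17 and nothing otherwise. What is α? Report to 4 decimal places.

EU(lottery) = 0.17·800^α + 0.83·0 = 0.17·800^α.
Setting u(274) equal to that: 274^α = 0.17·800^α ⇒ (274/800)^α = 0.17.
α = ln(0.17) / ln(274/800) = -1.7719568/-1.0714836 ≈ 1.6537.

α ≈ 1.6537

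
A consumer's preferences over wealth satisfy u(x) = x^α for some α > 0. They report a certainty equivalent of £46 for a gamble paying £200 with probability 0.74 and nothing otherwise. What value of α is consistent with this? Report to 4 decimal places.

Since u(0) = 0, the lottery's EU is 0.74·200^α.
Indifference: 46^α = 0.74·200^α, so (46/200)^α = 0.74.
Take logs: α = ln 0.74 / ln(46/200) ≈ 0.204879.

α ≈ 0.2049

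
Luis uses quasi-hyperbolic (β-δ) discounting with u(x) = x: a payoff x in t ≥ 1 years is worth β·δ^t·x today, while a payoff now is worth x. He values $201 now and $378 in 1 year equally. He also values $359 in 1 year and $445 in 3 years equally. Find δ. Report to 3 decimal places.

The second indifference involves only future payoffs, so β cancels: β·δ^1·359 = β·δ^3·445, giving δ^2 = 359/445 = 0.80674, so δ = 0.89819.

δ ≈ 0.898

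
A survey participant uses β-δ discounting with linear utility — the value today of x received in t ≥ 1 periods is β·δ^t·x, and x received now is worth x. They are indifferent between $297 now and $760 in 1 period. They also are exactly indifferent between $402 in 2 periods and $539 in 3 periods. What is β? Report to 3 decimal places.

β ≈ 0.524

From the later pair, β·δ^2·402 = β·δ^3·539; dividing through, δ = 402/539 = 0.74583.
Substituting δ into 297 = β·δ·760: β = 297/(566.827) ≈ 0.524.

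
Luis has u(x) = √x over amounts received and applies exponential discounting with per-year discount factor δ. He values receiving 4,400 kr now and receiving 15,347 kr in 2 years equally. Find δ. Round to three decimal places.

δ ≈ 0.732

Indifference means u(4400) = δ^2 · u(15347), so δ^2 = u(4400)/u(15347).
With u(x) = √x: δ^2 = √4400/√15347 = √(4400/15347) = 0.53544.
So δ = 0.53544^(1/2) ≈ 0.732.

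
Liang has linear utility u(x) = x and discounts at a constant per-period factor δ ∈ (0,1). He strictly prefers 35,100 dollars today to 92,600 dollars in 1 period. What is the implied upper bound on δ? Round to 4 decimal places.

Under u(x) = x this choice says 35100 > δ·92600.
So δ < 35100/92600 = 0.37905.

δ < 0.3790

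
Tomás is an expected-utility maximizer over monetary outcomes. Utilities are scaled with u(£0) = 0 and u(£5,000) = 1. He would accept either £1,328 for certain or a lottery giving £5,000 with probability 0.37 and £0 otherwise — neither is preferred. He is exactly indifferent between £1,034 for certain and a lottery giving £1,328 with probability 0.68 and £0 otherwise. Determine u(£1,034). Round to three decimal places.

0.252

From the first indifference, u(£1,328) = 0.37·u(£5,000) + 0.63·u(£0) = 0.37·1 + 0.63·0 = 0.37.
Chaining: u(£1,034) = 0.68·0.37 + 0.32·0.00 = 0.2516.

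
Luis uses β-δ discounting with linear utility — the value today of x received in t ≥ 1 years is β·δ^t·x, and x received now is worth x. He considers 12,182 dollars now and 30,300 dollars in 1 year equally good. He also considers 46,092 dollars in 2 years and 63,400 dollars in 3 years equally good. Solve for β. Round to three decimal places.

Both payoffs in the second observation are in the future, so β drops out: δ^2·46092 = δ^3·63400 ⇒ δ = 46092/63400 = 0.72700.
The first indifference: 12182 = β·δ·30300, so β = 12182/(δ·30300) = 12182/(0.72700·30300) ≈ 0.553.

β ≈ 0.553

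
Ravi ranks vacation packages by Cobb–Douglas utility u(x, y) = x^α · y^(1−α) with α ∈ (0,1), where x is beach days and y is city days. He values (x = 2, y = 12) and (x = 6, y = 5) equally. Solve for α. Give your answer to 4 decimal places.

α ≈ 0.4435

The Cobb–Douglas utilities coincide, so 2^α·12^(1−α) = 6^α·5^(1−α).
Rearrange to (2/6)^α = (5/12)^(1−α) and take logs: α·-1.0986123 = (1−α)·-0.8754687.
Thus α·(-1.9740810) = -0.8754687, so α = -0.8754687/-1.9740810 ≈ 0.4435.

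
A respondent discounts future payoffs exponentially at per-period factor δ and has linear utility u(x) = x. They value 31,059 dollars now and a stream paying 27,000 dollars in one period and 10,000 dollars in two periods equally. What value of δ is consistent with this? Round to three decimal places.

δ ≈ 0.870

Equating present values: 31059 = 27000δ + 10000δ².
That is, 10000δ² + 27000δ − 31059 = 0, a quadratic in δ.
δ = (−27000 + √(27000² + 4·10000·31059)) / (2·10000) = (−27000 + √1971360000.00) / 20000 ≈ 0.870.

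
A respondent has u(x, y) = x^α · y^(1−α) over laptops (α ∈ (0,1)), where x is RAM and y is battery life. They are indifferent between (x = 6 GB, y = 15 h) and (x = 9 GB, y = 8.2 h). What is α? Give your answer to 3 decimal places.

The Cobb–Douglas utilities coincide, so 6^α·15^(1−α) = 9^α·8.2^(1−α).
Rearrange to (6/9)^α = (8.2/15)^(1−α) and take logs: α·-0.405465 = (1−α)·-0.603916.
Thus α·(-1.009381) = -0.603916, so α = -0.603916/-1.009381 ≈ 0.598.

α ≈ 0.598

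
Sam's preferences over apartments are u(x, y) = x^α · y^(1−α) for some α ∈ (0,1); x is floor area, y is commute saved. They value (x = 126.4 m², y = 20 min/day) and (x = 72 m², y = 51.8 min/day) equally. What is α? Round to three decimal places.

α ≈ 0.628

The Cobb–Douglas utilities coincide, so 126.4^α·20^(1−α) = 72^α·51.8^(1−α).
Taking logs: α·ln 126.4 + (1−α)·ln 20 = α·ln 72 + (1−α)·ln 51.8, i.e. α·0.562785 = (1−α)·0.951658.
With A = 0.562785 and B = 0.951658: α·A = (1−α)·B, so α = B/(A+B) = 0.951658/1.514443 ≈ 0.628.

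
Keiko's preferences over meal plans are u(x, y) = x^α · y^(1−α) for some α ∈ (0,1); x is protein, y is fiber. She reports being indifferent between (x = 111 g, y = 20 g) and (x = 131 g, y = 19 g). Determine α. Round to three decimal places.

α ≈ 0.236

The Cobb–Douglas utilities coincide, so 111^α·20^(1−α) = 131^α·19^(1−α).
Taking logs: α·ln 111 + (1−α)·ln 20 = α·ln 131 + (1−α)·ln 19, i.e. α·-0.165667 = (1−α)·-0.051293.
Thus α·(-0.216960) = -0.051293, so α = -0.051293/-0.216960 ≈ 0.236.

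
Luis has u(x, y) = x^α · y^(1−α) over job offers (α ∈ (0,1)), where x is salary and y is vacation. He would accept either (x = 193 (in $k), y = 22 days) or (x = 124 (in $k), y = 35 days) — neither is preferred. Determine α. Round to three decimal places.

The Cobb–Douglas utilities coincide, so 193^α·22^(1−α) = 124^α·35^(1−α).
Taking logs: α·ln 193 + (1−α)·ln 22 = α·ln 124 + (1−α)·ln 35, i.e. α·0.442409 = (1−α)·0.464306.
Thus α·(0.906715) = 0.464306, so α = 0.464306/0.906715 ≈ 0.512.

α ≈ 0.512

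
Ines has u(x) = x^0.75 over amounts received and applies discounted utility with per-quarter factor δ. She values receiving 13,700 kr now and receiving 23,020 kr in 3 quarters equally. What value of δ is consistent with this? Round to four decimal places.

δ ≈ 0.8783

Indifference means u(13700) = δ^3 · u(23020), so δ^3 = u(13700)/u(23020).
Since u(x) = x^0.75, δ^3 = (13700/23020)^0.75 = 0.59513^0.75 = 0.67758.
Taking the cube root: δ = 0.67758^(1/3) ≈ 0.8783.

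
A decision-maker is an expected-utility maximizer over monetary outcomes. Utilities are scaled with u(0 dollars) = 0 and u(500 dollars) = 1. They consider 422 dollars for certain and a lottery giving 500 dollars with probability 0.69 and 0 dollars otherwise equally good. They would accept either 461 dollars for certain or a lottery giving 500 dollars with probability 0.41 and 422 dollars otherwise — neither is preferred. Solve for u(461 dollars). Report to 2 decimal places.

0.82

First, u(422 dollars) = 0.69·u(500 dollars) + 0.31·u(0 dollars) = 0.69.
Chaining: u(461 dollars) = 0.41·1.00 + 0.59·0.69 = 0.8171.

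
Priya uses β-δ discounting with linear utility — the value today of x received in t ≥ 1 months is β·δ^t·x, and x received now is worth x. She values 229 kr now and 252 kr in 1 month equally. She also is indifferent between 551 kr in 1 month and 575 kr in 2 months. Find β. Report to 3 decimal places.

From the later pair, β·δ^1·551 = β·δ^2·575; dividing through, δ = 551/575 = 0.95826.
Substituting δ into 229 = β·δ·252: β = 229/(241.482) ≈ 0.948.

β ≈ 0.948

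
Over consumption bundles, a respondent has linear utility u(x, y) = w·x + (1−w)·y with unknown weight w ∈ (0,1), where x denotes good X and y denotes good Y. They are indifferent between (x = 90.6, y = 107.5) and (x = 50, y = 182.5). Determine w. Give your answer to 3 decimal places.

w = 0.649

Indifference: w·90.6 + (1−w)·107.5 = w·50 + (1−w)·182.5.
Collecting terms: w·40.6 = (1−w)·75.
Hence w = 75/(40.6+75) = 75/115.6 = 0.649.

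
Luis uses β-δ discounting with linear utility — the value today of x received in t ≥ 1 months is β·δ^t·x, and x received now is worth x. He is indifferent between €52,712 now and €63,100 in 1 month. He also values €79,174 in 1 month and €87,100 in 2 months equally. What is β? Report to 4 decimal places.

β ≈ 0.9190

The second indifference involves only future payoffs, so β cancels: β·δ^1·79174 = β·δ^2·87100, giving δ = 79174/87100 = 0.90900.
Substituting δ into 52712 = β·δ·63100: β = 52712/(57357.972) ≈ 0.9190.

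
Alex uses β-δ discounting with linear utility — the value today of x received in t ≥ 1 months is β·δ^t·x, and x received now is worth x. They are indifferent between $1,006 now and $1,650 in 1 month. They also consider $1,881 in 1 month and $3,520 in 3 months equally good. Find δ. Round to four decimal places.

δ ≈ 0.7310

Both payoffs in the second observation are in the future, so β drops out: δ^1·1881 = δ^3·3520 ⇒ δ^2 = 1881/3520 = 0.53438, so δ = 0.73101.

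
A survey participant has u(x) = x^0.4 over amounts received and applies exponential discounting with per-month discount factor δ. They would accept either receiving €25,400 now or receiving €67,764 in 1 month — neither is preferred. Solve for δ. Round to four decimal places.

Equating discounted utilities: u(25400) = δ·u(67764) ⇒ δ = u(25400)/u(67764).
Since u(x) = x^0.4, δ = (25400/67764)^0.4 = 0.37483^0.4 = 0.67536.

δ ≈ 0.6754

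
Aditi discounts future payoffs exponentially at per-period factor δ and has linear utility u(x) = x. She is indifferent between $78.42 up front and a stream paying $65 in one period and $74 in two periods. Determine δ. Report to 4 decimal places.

δ ≈ 0.6800

Equating present values: 78.42 = 65δ + 74δ².
That is, 74δ² + 65δ − 78.42 = 0, a quadratic in δ.
δ = (−65 + √(65² + 4·74·78.42)) / (2·74) = (−65 + √27437.32) / 148 ≈ 0.6800.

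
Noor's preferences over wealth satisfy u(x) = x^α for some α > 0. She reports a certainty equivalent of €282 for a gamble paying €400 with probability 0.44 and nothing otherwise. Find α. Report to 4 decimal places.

α ≈ 2.3486

The lottery's expected utility is 0.44·u(400) + 0.56·u(0) = 0.44·400^α (since u(0) = 0 for α > 0).
Indifference: 282^α = 0.44·400^α, so (282/400)^α = 0.44.
Taking logs: α·ln(282/400) = ln(0.44), so α = -0.8209806 / -0.3495575 ≈ 2.3486.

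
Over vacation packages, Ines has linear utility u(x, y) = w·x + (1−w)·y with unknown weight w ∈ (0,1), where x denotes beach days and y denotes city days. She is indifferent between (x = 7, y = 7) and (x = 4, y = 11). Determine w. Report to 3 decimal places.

w = 0.571

Equating utilities: w·7 + (1−w)·7 = w·4 + (1−w)·11.
w·(7−4) = (1−w)·(11−7), i.e. w·3 = (1−w)·4.
The marginal rate of substitution is 4/3, so w = 4/(3+4) = 0.571.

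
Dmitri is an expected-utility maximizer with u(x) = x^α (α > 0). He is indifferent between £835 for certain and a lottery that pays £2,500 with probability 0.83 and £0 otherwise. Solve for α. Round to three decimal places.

Since u(0) = 0, the lottery's EU is 0.83·2500^α.
Setting u(835) equal to that: 835^α = 0.83·2500^α ⇒ (835/2500)^α = 0.83.
α = ln(0.83) / ln(835/2500) = -0.186330/-1.096614 ≈ 0.170.

α ≈ 0.170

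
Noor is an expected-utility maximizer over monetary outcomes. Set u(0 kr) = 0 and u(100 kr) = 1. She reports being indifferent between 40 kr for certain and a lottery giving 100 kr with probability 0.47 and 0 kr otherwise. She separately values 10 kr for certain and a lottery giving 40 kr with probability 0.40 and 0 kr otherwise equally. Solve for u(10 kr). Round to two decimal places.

0.19

The first gamble pins u(40 kr): it must equal 0.47·1 + 0.53·0 = 0.47.
Chaining: u(10 kr) = 0.40·0.47 + 0.60·0.00 = 0.1880.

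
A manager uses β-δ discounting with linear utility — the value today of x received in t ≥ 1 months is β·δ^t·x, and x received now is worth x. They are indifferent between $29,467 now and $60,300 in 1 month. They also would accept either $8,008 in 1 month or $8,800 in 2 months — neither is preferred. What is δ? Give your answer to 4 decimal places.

From the later pair, β·δ^1·8008 = β·δ^2·8800; dividing through, δ = 8008/8800 = 0.91000.

δ ≈ 0.9100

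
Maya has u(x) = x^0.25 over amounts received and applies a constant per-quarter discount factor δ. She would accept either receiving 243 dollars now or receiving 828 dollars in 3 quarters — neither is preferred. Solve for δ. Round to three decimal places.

δ ≈ 0.903

Equating discounted utilities: u(243) = δ^3·u(828) ⇒ δ^3 = u(243)/u(828).
Since u(x) = x^0.25, δ^3 = (243/828)^0.25 = 0.29348^0.25 = 0.73603.
Taking the cube root: δ = 0.73603^(1/3) ≈ 0.903.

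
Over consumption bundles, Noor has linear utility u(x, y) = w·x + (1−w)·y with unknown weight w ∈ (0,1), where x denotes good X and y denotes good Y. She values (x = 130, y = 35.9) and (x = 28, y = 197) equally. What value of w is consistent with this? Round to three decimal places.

w = 0.612

Equating utilities: w·130 + (1−w)·35.9 = w·28 + (1−w)·197.
Rearranging, 102·w − 161.1·(1−w) = 0.
So w/(1−w) = 161.1/102 = 1.5794, giving w = 161.1/(102+161.1) = 0.612.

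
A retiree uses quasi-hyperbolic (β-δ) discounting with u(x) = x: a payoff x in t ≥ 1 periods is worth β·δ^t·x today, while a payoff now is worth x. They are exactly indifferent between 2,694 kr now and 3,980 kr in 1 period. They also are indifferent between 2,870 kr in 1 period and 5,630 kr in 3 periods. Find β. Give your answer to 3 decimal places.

Both payoffs in the second observation are in the future, so β drops out: δ^1·2870 = δ^3·5630 ⇒ δ^2 = 2870/5630 = 0.50977, so δ = 0.71398.
Substituting δ into 2694 = β·δ·3980: β = 2694/(2841.645) ≈ 0.948.

β ≈ 0.948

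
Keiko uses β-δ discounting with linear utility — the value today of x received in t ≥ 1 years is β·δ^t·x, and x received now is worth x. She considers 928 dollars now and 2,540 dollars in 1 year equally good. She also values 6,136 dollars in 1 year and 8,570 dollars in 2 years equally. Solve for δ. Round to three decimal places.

From the later pair, β·δ^1·6136 = β·δ^2·8570; dividing through, δ = 6136/8570 = 0.71599.

δ ≈ 0.716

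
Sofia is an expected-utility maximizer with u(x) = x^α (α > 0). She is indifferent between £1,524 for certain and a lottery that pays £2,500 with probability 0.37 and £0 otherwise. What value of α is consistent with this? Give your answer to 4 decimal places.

The lottery's expected utility is 0.37·u(2500) + 0.63·u(0) = 0.37·2500^α (since u(0) = 0 for α > 0).
Indifference: 1524^α = 0.37·2500^α, so (1524/2500)^α = 0.37.
α = ln(0.37) / ln(1524/2500) = -0.9942523/-0.4949523 ≈ 2.0088.

α ≈ 2.0088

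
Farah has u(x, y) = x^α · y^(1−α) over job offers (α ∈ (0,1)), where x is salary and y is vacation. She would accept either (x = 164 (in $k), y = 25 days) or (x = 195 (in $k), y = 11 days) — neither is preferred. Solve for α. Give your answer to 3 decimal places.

α ≈ 0.826

Indifference: 164^α · 25^(1−α) = 195^α · 11^(1−α).
Taking logs: α·ln 164 + (1−α)·ln 25 = α·ln 195 + (1−α)·ln 11, i.e. α·-0.173133 = (1−α)·-0.820981.
So α/(1−α) = (-0.820981)/(-0.173133) = 4.741909, and α = 4.741909/5.741909 ≈ 0.826.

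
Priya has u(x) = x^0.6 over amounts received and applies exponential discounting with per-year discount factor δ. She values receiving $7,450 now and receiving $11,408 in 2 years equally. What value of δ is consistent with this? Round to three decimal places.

The payoff in 2 years is discounted by δ^2, so u(7450) = δ^2·u(11408) and δ^2 = u(7450)/u(11408).
Since u(x) = x^0.6, δ^2 = (7450/11408)^0.6 = 0.65305^0.6 = 0.77440.
Taking the square root: δ = 0.77440^(1/2) ≈ 0.880.

δ ≈ 0.880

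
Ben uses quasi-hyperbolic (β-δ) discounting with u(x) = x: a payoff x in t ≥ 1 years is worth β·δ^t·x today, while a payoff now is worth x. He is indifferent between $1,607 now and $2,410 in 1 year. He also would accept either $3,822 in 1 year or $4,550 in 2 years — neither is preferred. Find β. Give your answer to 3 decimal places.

The second indifference involves only future payoffs, so β cancels: β·δ^1·3822 = β·δ^2·4550, giving δ = 3822/4550 = 0.84000.
Now use the now-vs-future pair: 1607 = β·δ·2410 gives β = 1607/(0.84000·2410) ≈ 0.794.

β ≈ 0.794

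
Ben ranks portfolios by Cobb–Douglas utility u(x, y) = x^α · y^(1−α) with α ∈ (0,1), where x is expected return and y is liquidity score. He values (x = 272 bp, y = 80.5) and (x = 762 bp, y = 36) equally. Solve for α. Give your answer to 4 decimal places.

α ≈ 0.4386

The Cobb–Douglas utilities coincide, so 272^α·80.5^(1−α) = 762^α·36^(1−α).
(272/762)^α = (36/80.5)^(1−α); take logs: α·ln(272/762) = (1−α)·ln(36/80.5), i.e. α·-1.0301445 = (1−α)·-0.8047382.
So α/(1−α) = (-0.8047382)/(-1.0301445) = 0.7811896, and α = 0.7811896/1.7811896 ≈ 0.4386.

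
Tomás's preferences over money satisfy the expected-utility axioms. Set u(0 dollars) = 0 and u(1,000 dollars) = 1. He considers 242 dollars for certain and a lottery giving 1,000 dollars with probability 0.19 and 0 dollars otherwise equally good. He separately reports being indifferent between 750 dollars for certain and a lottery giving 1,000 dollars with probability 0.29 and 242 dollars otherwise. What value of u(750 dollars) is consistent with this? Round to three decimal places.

0.425

First, u(242 dollars) = 0.19·u(1,000 dollars) + 0.81·u(0 dollars) = 0.19.
Then u(750 dollars) = 0.29·u(1,000 dollars) + 0.71·u(242 dollars) = 0.29·1.00 + 0.71·0.19 = 0.4249.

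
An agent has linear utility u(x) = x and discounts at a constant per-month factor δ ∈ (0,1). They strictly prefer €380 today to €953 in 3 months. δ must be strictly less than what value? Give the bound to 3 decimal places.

Comparing present values: 380 > δ^3·953.
Hence δ^3 < 380/953 = 0.39874, and x ↦ x^(1/3) is increasing on (0,∞).
δ < 0.39874^(1/3) = 0.736.

δ < 0.736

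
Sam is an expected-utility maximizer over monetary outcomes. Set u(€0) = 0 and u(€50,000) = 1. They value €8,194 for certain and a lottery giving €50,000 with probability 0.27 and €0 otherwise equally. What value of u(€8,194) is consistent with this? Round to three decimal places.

0.270

u(€8,194) equals the lottery's expected utility: 0.27·1 + 0.73·0 = 0.27.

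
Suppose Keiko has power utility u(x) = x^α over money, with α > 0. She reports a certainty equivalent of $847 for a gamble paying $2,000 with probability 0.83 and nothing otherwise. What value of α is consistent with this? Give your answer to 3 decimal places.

α ≈ 0.217

EU(lottery) = 0.83·2000^α + 0.17·0 = 0.83·2000^α.
Equating: 847^α = 0.83·2000^α, i.e. 0.4235^α = 0.83.
α = ln(0.83) / ln(847/2000) = -0.186330/-0.859202 ≈ 0.217.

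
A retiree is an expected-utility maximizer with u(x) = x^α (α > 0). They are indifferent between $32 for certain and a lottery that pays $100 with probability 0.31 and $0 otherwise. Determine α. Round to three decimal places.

α ≈ 1.028

EU(lottery) = 0.31·100^α + 0.69·0 = 0.31·100^α.
Setting u(32) equal to that: 32^α = 0.31·100^α ⇒ (32/100)^α = 0.31.
Take logs: α = ln 0.31 / ln(32/100) ≈ 1.02786.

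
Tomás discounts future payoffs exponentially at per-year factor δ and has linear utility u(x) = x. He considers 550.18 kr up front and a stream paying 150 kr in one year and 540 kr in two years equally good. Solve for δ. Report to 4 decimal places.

δ ≈ 0.8800

Present value of the stream is 150·δ + 540·δ². Indifference gives 150δ + 540δ² = 550.18.
So 540δ² + 150δ − 550.18 = 0.
By the quadratic formula (taking the positive root), δ = (−150 + √1210888.80) / 1080 ≈ 0.8800.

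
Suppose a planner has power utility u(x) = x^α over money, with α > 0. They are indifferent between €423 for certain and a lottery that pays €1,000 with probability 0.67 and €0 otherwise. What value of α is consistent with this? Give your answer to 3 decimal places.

EU(lottery) = 0.67·1000^α + 0.33·0 = 0.67·1000^α.
Setting u(423) equal to that: 423^α = 0.67·1000^α ⇒ (423/1000)^α = 0.67.
α = ln(0.67) / ln(423/1000) = -0.400478/-0.860383 ≈ 0.465.

α ≈ 0.465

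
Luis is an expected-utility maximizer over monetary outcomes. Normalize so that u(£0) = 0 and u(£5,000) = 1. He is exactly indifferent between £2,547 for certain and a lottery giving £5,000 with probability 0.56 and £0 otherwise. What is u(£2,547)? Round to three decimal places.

0.560

By the standard-gamble method, u(£2,547) is just the indifference probability on the best outcome: 0.56.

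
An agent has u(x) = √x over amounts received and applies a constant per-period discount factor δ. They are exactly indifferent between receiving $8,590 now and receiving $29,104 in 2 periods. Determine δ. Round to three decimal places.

δ ≈ 0.737

Indifference means u(8590) = δ^2 · u(29104), so δ^2 = u(8590)/u(29104).
With u(x) = √x: δ^2 = √8590/√29104 = √(8590/29104) = 0.54328.
So δ = 0.54328^(1/2) ≈ 0.737.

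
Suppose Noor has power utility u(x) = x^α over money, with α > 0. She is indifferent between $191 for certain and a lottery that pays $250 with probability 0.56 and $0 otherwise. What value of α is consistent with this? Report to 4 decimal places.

α ≈ 2.1540

EU(lottery) = 0.56·250^α + 0.44·0 = 0.56·250^α.
Setting u(191) equal to that: 191^α = 0.56·250^α ⇒ (191/250)^α = 0.56.
α = ln(0.56) / ln(191/250) = -0.5798185/-0.2691875 ≈ 2.1540.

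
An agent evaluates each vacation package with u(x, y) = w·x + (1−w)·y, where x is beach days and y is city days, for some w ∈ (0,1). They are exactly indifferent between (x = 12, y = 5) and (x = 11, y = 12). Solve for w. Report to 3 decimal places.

w = 0.875

Equating utilities: w·12 + (1−w)·5 = w·11 + (1−w)·12.
Collecting terms: w·1 = (1−w)·7.
So w/(1−w) = 7/1 = 7.0000, giving w = 7/(1+7) = 0.875.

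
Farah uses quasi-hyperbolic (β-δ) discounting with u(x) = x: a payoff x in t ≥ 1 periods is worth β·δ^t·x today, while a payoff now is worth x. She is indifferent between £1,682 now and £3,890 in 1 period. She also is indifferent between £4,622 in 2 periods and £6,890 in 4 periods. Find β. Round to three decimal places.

β ≈ 0.528

The second indifference involves only future payoffs, so β cancels: β·δ^2·4622 = β·δ^4·6890, giving δ^2 = 4622/6890 = 0.67083, so δ = 0.81904.
Now use the now-vs-future pair: 1682 = β·δ·3890 gives β = 1682/(0.81904·3890) ≈ 0.528.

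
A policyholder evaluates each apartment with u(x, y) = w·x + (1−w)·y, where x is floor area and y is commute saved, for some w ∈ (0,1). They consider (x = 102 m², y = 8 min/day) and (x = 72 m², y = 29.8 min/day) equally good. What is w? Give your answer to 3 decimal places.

u(102,8) = u(72,29.8) means w·102 + (1−w)·8 = w·72 + (1−w)·29.8.
Collecting terms: w·30 = (1−w)·21.8.
The marginal rate of substitution is 21.8/30, so w = 21.8/(30+21.8) = 0.421.

w = 0.421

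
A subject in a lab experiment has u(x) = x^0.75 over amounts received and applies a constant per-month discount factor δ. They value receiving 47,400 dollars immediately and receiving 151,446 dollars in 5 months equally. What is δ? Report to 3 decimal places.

δ ≈ 0.840

Equating discounted utilities: u(47400) = δ^5·u(151446) ⇒ δ^5 = u(47400)/u(151446).
Since u(x) = x^0.75, δ^5 = (47400/151446)^0.75 = 0.31298^0.75 = 0.41845.
So δ = 0.41845^(1/5) ≈ 0.840.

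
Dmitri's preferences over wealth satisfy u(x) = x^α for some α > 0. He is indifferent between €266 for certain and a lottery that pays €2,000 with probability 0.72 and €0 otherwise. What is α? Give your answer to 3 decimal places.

Since u(0) = 0, the lottery's EU is 0.72·2000^α.
Equating: 266^α = 0.72·2000^α, i.e. 0.1330^α = 0.72.
Take logs: α = ln 0.72 / ln(266/2000) ≈ 0.16283.

α ≈ 0.163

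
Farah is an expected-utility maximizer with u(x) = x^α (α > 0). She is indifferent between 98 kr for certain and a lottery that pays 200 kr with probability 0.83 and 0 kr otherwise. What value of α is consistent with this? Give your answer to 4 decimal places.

α ≈ 0.2612

EU(lottery) = 0.83·200^α + 0.17·0 = 0.83·200^α.
Equating: 98^α = 0.83·200^α, i.e. 0.4900^α = 0.83.
Taking logs: α·ln(98/200) = ln(0.83), so α = -0.1863296 / -0.7133499 ≈ 0.2612.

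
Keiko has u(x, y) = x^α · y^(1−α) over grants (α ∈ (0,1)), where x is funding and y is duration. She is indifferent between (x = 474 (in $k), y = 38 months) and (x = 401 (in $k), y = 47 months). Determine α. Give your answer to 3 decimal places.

α ≈ 0.560

Indifference: 474^α · 38^(1−α) = 401^α · 47^(1−α).
Taking logs: α·ln 474 + (1−α)·ln 38 = α·ln 401 + (1−α)·ln 47, i.e. α·0.167246 = (1−α)·0.212561.
So α/(1−α) = (0.212561)/(0.167246) = 1.270948, and α = 1.270948/2.270948 ≈ 0.560.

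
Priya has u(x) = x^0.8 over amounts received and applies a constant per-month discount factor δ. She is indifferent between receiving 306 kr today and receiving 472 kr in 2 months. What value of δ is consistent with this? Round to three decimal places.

δ ≈ 0.841

The payoff in 2 months is discounted by δ^2, so u(306) = δ^2·u(472) and δ^2 = u(306)/u(472).
With u(x) = x^0.8: δ^2 = 306^0.8/472^0.8 = (306/472)^0.8 = 0.70701.
So δ = 0.70701^(1/2) ≈ 0.841.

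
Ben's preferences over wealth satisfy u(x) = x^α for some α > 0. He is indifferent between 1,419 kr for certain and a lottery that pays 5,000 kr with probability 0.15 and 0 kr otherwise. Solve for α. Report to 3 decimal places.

EU(lottery) = 0.15·5000^α + 0.85·0 = 0.15·5000^α.
Indifference: 1419^α = 0.15·5000^α, so (1419/5000)^α = 0.15.
α = ln(0.15) / ln(1419/5000) = -1.897120/-1.259486 ≈ 1.506.

α ≈ 1.506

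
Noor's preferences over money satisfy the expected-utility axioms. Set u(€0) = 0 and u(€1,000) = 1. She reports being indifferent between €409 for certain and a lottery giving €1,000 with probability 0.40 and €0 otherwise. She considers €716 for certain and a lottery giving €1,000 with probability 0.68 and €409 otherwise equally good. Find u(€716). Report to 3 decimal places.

0.808

From the first indifference, u(€409) = 0.40·u(€1,000) + 0.60·u(€0) = 0.40·1 + 0.60·0 = 0.40.
Then u(€716) = 0.68·u(€1,000) + 0.32·u(€409) = 0.68·1.00 + 0.32·0.40 = 0.8080.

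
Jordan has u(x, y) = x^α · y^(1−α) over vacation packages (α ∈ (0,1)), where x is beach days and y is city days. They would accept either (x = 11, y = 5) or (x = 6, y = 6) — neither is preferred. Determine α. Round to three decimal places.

The Cobb–Douglas utilities coincide, so 11^α·5^(1−α) = 6^α·6^(1−α).
(11/6)^α = (6/5)^(1−α); take logs: α·ln(11/6) = (1−α)·ln(6/5), i.e. α·0.606136 = (1−α)·0.182322.
So α/(1−α) = (0.182322)/(0.606136) = 0.300794, and α = 0.300794/1.300794 ≈ 0.231.

α ≈ 0.231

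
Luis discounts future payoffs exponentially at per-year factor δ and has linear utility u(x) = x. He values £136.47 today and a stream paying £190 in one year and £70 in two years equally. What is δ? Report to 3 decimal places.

δ ≈ 0.590

Equating present values: 136.47 = 190δ + 70δ².
So 70δ² + 190δ − 136.47 = 0.
By the quadratic formula (taking the positive root), δ = (−190 + √74311.60) / 140 ≈ 0.590.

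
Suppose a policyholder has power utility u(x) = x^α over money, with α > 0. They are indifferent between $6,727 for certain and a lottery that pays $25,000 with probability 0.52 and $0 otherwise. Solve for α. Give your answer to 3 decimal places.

The lottery's expected utility is 0.52·u(25000) + 0.48·u(0) = 0.52·25000^α (since u(0) = 0 for α > 0).
Equating: 6727^α = 0.52·25000^α, i.e. 0.2691^α = 0.52.
α = ln(0.52) / ln(6727/25000) = -0.653926/-1.312747 ≈ 0.498.

α ≈ 0.498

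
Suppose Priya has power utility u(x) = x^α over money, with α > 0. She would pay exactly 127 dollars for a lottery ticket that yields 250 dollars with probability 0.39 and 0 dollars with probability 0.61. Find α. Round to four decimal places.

EU(lottery) = 0.39·250^α + 0.61·0 = 0.39·250^α.
Indifference: 127^α = 0.39·250^α, so (127/250)^α = 0.39.
Take logs: α = ln 0.39 / ln(127/250) ≈ 1.390292.

α ≈ 1.3903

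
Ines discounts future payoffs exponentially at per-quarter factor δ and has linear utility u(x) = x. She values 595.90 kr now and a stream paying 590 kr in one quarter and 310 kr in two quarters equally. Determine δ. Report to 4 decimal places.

δ ≈ 0.7300

Equating present values: 595.90 = 590δ + 310δ².
Rearranged: 310δ² + 590δ − 595.90 = 0.
By the quadratic formula (taking the positive root), δ = (−590 + √1087016.00) / 620 ≈ 0.7300.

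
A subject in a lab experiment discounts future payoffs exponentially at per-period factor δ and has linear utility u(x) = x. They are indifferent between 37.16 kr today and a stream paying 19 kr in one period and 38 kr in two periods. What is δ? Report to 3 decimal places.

δ ≈ 0.770

Present value of the stream is 19·δ + 38·δ². Indifference gives 19δ + 38δ² = 37.16.
That is, 38δ² + 19δ − 37.16 = 0, a quadratic in δ.
The positive root is δ = [−19 + √(19² + 4·38·37.16)] / (2·38) = (−19 + 77.520)/76 ≈ 0.770.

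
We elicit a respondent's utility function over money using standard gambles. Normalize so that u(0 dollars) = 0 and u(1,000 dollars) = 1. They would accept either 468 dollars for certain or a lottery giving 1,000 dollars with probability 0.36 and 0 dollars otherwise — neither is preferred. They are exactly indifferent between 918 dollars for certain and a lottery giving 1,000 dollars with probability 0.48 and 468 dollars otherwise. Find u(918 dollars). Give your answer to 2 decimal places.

0.67

From the first indifference, u(468 dollars) = 0.36·u(1,000 dollars) + 0.64·u(0 dollars) = 0.36·1 + 0.64·0 = 0.36.
Then u(918 dollars) = 0.48·u(1,000 dollars) + 0.52·u(468 dollars) = 0.48·1.00 + 0.52·0.36 = 0.6672.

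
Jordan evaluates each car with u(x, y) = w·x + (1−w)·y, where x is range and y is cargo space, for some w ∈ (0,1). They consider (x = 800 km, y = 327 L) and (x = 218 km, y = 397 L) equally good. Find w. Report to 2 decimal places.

Indifference: w·800 + (1−w)·327 = w·218 + (1−w)·397.
w·(800−218) = (1−w)·(397−327), i.e. w·582 = (1−w)·70.
Hence w = 70/(582+70) = 70/652 = 0.11.

w = 0.11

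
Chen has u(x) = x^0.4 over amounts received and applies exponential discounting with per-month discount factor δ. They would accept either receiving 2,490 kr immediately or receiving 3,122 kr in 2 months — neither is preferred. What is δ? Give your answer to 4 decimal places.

δ ≈ 0.9558

Equating discounted utilities: u(2490) = δ^2·u(3122) ⇒ δ^2 = u(2490)/u(3122).
Since u(x) = x^0.4, δ^2 = (2490/3122)^0.4 = 0.79757^0.4 = 0.91350.
So δ = 0.91350^(1/2) ≈ 0.9558.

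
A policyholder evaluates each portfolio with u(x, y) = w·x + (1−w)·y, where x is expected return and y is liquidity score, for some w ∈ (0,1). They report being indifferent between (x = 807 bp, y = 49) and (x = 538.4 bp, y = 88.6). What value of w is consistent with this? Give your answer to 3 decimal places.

w = 0.128

Indifference: w·807 + (1−w)·49 = w·538.4 + (1−w)·88.6.
Rearranging, 268.6·w − 39.6·(1−w) = 0.
So w/(1−w) = 39.6/268.6 = 0.1474, giving w = 39.6/(268.6+39.6) = 0.128.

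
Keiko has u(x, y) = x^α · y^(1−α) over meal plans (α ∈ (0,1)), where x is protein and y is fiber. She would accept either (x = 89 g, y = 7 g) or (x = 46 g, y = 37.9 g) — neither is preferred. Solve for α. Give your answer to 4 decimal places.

The Cobb–Douglas utilities coincide, so 89^α·7^(1−α) = 46^α·37.9^(1−α).
Taking logs: α·ln 89 + (1−α)·ln 7 = α·ln 46 + (1−α)·ln 37.9, i.e. α·0.6599950 = (1−α)·1.6890410.
So α/(1−α) = (1.6890410)/(0.6599950) = 2.5591724, and α = 2.5591724/3.5591724 ≈ 0.7190.

α ≈ 0.7190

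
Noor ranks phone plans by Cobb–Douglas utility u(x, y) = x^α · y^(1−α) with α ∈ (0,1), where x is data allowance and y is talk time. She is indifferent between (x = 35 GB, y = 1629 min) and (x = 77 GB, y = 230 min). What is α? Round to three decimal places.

α ≈ 0.713

Indifference: 35^α · 1629^(1−α) = 77^α · 230^(1−α).
Taking logs: α·ln 35 + (1−α)·ln 1629 = α·ln 77 + (1−α)·ln 230, i.e. α·-0.788457 = (1−α)·-1.957642.
So α/(1−α) = (-1.957642)/(-0.788457) = 2.482877, and α = 2.482877/3.482877 ≈ 0.713.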